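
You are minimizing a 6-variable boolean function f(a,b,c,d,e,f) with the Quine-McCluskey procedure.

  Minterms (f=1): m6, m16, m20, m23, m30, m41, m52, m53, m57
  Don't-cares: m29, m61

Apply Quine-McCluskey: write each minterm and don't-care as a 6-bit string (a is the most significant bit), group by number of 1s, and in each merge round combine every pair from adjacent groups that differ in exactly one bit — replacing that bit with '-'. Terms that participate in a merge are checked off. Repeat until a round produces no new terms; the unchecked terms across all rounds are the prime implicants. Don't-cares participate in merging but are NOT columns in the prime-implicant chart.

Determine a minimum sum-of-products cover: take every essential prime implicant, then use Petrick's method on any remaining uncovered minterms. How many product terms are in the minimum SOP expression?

size-2^0 implicants → 000110  010000(✓)  010100(✓)  010111  011101(✓)  011110  101001(✓)  110100(✓)  110101(✓)  111001(✓)  111101(✓)
size-2^1 implicants → -10100  -11101  010-00  1-1001  11-101  11010-  111-01
Unchecked terms (primes): -10100, -11101, 000110, 010-00, 010111, 011110, 1-1001, 11-101, 11010-, 111-01
Minterm coverage:
  m6 ⊆ 000110 [E]
  m16 ⊆ 010-00 [E]
  m20 ⊆ -10100,010-00
  m23 ⊆ 010111 [E]
  m30 ⊆ 011110 [E]
  m41 ⊆ 1-1001 [E]
  m52 ⊆ -10100,11010-
  m53 ⊆ 11-101,11010-
  m57 ⊆ 1-1001,111-01
E = {000110, 010-00, 010111, 011110, 1-1001}
Petrick residual → 11010-
Cover = a'b'c'def' + a'bc'e'f' + a'bc'def + a'bcdef' + acd'e'f + abc'de'  |cover|=6

6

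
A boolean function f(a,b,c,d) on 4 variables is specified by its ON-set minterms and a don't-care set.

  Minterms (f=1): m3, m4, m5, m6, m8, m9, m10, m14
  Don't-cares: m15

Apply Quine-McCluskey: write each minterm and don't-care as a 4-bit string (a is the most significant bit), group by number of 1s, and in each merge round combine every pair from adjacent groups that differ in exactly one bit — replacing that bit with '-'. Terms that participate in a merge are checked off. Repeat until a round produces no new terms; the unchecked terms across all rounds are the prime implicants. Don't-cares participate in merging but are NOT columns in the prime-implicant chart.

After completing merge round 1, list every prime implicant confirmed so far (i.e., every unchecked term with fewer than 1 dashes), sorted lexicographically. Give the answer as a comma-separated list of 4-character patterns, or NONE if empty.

0011

[col 0] 0011, 0100*, 0101*, 0110*, 1000*, 1001*, 1010*, 1110*, 1111*
[col 1] -110, 01-0, 010-, 1-10, 10-0, 100-, 111-
Prime implicants: -110, 0011, 01-0, 010-, 1-10, 10-0, 100-, 111-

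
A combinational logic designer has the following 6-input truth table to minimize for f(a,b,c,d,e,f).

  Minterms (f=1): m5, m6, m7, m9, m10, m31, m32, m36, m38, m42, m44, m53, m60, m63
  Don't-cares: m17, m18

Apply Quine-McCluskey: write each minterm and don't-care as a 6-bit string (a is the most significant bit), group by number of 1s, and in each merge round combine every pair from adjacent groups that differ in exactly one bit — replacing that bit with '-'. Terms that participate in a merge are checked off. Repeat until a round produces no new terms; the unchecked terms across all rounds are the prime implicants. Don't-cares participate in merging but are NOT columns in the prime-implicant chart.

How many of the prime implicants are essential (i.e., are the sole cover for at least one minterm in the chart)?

7

Round 0: 000101✓ 000110✓ 000111✓ 001001 001010✓ 010001 010010 011111✓ 100000✓ 100100✓ 100110✓ 101010✓ 101100✓ 110101 111100✓ 111111✓
Round 1: -00110 -01010 -11111 0001-1 00011- 1-1100 10-100 100-00 1001-0
PIs = {-00110, -01010, -11111, 0001-1, 00011-, 001001, 010001, 010010, 1-1100, 10-100, 100-00, 1001-0, 110101}
Coverage chart:
  m5: 0001-1 ←essential
  m6: -00110,00011-
  m7: 0001-1,00011-
  m9: 001001 ←essential
  m10: -01010 ←essential
  m31: -11111 ←essential
  m32: 100-00 ←essential
  m36: 10-100,100-00,1001-0
  m38: -00110,1001-0
  m42: -01010 ←essential
  m44: 1-1100,10-100
  m53: 110101 ←essential
  m60: 1-1100 ←essential
  m63: -11111 ←essential
Essential: -01010, -11111, 0001-1, 001001, 1-1100, 100-00, 110101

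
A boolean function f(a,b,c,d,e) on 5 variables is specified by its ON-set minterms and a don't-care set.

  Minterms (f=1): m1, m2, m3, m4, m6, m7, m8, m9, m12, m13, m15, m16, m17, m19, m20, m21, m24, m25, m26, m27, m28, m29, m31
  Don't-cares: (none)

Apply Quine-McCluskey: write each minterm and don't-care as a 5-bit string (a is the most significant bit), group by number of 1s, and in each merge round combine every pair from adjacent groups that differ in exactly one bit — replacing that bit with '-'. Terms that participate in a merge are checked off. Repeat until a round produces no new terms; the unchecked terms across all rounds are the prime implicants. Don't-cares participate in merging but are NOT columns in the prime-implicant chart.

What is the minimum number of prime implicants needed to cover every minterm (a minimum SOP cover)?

[col 0] 00001*, 00010*, 00011*, 00100*, 00110*, 00111*, 01000*, 01001*, 01100*, 01101*, 01111*, 10000*, 10001*, 10011*, 10100*, 10101*, 11000*, 11001*, 11010*, 11011*, 11100*, 11101*, 11111*
[col 1] -0001*, -0011*, -0100*, -1000*, -1001*, -1100*, -1101*, -1111*, 0-001*, 0-100*, 0-111, 00-10*, 00-11*, 000-1*, 0001-*, 001-0, 0011-*, 01-00*, 01-01*, 0100-*, 011-1*, 0110-*, 1-000*, 1-001*, 1-011*, 1-100*, 1-101*, 10-00*, 10-01*, 100-1*, 1000-*, 1010-*, 11-00*, 11-01*, 11-11*, 110-0*, 110-1*, 1100-*, 1101-*, 111-1*, 1110-*
[col 2] --001, --100, -00-1, -1-00*, -1-01*, -100-*, -11-1, -110-*, 00-1-, 01-0-*, 1--00*, 1--01*, 1-0-1, 1-00-*, 1-10-*, 10-0-*, 11--1, 11-0-*, 110--
[col 3] -1-0-, 1--0-
Prime implicants: --001, --100, -00-1, -1-0-, -11-1, 0-111, 00-1-, 001-0, 1--0-, 1-0-1, 11--1, 110--
PI chart (minterm → PIs covering it):
  1 | --001,-00-1
  2 | 00-1-  (sole → essential)
  3 | -00-1,00-1-
  4 | --100,001-0
  6 | 00-1-,001-0
  7 | 0-111,00-1-
  8 | -1-0-  (sole → essential)
  9 | --001,-1-0-
  12 | --100,-1-0-
  13 | -1-0-,-11-1
  15 | -11-1,0-111
  16 | 1--0-  (sole → essential)
  17 | --001,-00-1,1--0-,1-0-1
  19 | -00-1,1-0-1
  20 | --100,1--0-
  21 | 1--0-  (sole → essential)
  24 | -1-0-,1--0-,110--
  25 | --001,-1-0-,1--0-,1-0-1,11--1,110--
  26 | 110--  (sole → essential)
  27 | 1-0-1,11--1,110--
  28 | --100,-1-0-,1--0-
  29 | -1-0-,-11-1,1--0-,11--1
  31 | -11-1,11--1
Essential prime implicants: -1-0-, 00-1-, 1--0-, 110--
Petrick residual → --100, -00-1, -11-1
Minimum SOP uses 7 PIs: cd'e' + b'c'e + bd' + bce + a'b'd + ad' + abc'

7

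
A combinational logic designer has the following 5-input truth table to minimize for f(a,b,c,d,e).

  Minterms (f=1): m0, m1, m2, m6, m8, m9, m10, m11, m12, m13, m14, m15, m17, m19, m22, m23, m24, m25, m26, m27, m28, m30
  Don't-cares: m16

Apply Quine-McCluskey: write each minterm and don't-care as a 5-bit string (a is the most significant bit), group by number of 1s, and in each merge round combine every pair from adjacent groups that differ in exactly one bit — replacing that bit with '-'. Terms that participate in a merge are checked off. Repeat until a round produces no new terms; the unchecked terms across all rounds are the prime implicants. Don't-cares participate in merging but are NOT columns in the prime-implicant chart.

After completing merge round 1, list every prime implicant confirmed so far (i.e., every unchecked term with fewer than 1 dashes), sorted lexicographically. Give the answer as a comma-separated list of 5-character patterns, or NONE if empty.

NONE

[col 0] 00000*, 00001*, 00010*, 00110*, 01000*, 01001*, 01010*, 01011*, 01100*, 01101*, 01110*, 01111*, 10000*, 10001*, 10011*, 10110*, 10111*, 11000*, 11001*, 11010*, 11011*, 11100*, 11110*
[col 1] -0000*, -0001*, -0110*, -1000*, -1001*, -1010*, -1011*, -1100*, -1110*, 0-000*, 0-001*, 0-010*, 0-110*, 00-10*, 000-0*, 0000-*, 01-00*, 01-01*, 01-10*, 01-11*, 010-0*, 010-1*, 0100-*, 0101-*, 011-0*, 011-1*, 0110-*, 0111-*, 1-000*, 1-001*, 1-011*, 1-110*, 10-11, 100-1*, 1000-*, 1011-, 11-00*, 11-10*, 110-0*, 110-1*, 1100-*, 1101-*, 111-0*
[col 2] --000*, --001*, --110, -000-*, -1-00*, -1-10*, -10-0*, -10-1*, -100-*, -101-*, -11-0*, 0--10, 0-0-0, 0-00-*, 01--0*, 01--1*, 01-0-*, 01-1-*, 010--*, 011--*, 1-0-1, 1-00-*, 11--0*, 110--*
[col 3] --00-, -1--0, -10--, 01---
Prime implicants: --00-, --110, -1--0, -10--, 0--10, 0-0-0, 01---, 1-0-1, 10-11, 1011-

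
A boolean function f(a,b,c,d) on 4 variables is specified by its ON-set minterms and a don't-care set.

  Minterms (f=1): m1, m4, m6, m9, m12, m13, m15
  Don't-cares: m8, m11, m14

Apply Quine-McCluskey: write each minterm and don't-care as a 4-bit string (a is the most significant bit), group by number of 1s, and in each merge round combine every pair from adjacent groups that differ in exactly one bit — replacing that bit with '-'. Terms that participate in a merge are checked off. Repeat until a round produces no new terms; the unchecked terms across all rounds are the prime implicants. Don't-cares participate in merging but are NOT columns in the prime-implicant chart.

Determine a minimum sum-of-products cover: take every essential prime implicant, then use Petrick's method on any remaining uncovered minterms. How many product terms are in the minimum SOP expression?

3

size-2^0 implicants → 0001(✓)  0100(✓)  0110(✓)  1000(✓)  1001(✓)  1011(✓)  1100(✓)  1101(✓)  1110(✓)  1111(✓)
size-2^1 implicants → -001  -100(✓)  -110(✓)  01-0(✓)  1-00(✓)  1-01(✓)  1-11(✓)  10-1(✓)  100-(✓)  11-0(✓)  11-1(✓)  110-(✓)  111-(✓)
size-2^2 implicants → -1-0  1--1  1-0-  11--
Unchecked terms (primes): -001, -1-0, 1--1, 1-0-, 11--
Minterm coverage:
  m1 ⊆ -001 [E]
  m4 ⊆ -1-0 [E]
  m6 ⊆ -1-0 [E]
  m9 ⊆ -001,1--1,1-0-
  m12 ⊆ -1-0,1-0-,11--
  m13 ⊆ 1--1,1-0-,11--
  m15 ⊆ 1--1,11--
E = {-001, -1-0}
Petrick residual → 1--1
Cover = b'c'd + bd' + ad  |cover|=3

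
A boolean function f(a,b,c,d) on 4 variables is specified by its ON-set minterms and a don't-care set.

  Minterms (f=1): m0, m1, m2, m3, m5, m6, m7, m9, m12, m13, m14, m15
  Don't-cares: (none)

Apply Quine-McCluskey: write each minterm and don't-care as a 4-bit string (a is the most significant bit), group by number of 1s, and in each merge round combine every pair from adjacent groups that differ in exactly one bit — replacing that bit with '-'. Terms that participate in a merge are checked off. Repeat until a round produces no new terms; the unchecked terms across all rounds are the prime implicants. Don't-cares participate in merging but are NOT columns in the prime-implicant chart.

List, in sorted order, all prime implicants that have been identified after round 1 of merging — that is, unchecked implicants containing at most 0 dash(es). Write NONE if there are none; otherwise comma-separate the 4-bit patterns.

NONE

Round 0: 0000✓ 0001✓ 0010✓ 0011✓ 0101✓ 0110✓ 0111✓ 1001✓ 1100✓ 1101✓ 1110✓ 1111✓
Round 1: -001✓ -101✓ -110✓ -111✓ 0-01✓ 0-10✓ 0-11✓ 00-0✓ 00-1✓ 000-✓ 001-✓ 01-1✓ 011-✓ 1-01✓ 11-0✓ 11-1✓ 110-✓ 111-✓
Round 2: --01 -1-1 -11- 0--1 0-1- 00-- 11--
PIs = {--01, -1-1, -11-, 0--1, 0-1-, 00--, 11--}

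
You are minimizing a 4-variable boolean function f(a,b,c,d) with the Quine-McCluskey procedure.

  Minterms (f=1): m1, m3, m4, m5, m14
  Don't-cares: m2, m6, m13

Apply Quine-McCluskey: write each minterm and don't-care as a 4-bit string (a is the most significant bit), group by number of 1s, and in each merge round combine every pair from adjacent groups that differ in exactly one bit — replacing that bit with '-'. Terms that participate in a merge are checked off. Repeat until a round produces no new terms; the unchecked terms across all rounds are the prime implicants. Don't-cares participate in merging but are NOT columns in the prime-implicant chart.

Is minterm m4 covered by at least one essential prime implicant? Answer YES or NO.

NO

[col 0] 0001*, 0010*, 0011*, 0100*, 0101*, 0110*, 1101*, 1110*
[col 1] -101, -110, 0-01, 0-10, 00-1, 001-, 01-0, 010-
Prime implicants: -101, -110, 0-01, 0-10, 00-1, 001-, 01-0, 010-
PI chart (minterm → PIs covering it):
  1 | 0-01,00-1
  3 | 00-1,001-
  4 | 01-0,010-
  5 | -101,0-01,010-
  14 | -110  (sole → essential)
Essential prime implicants: -110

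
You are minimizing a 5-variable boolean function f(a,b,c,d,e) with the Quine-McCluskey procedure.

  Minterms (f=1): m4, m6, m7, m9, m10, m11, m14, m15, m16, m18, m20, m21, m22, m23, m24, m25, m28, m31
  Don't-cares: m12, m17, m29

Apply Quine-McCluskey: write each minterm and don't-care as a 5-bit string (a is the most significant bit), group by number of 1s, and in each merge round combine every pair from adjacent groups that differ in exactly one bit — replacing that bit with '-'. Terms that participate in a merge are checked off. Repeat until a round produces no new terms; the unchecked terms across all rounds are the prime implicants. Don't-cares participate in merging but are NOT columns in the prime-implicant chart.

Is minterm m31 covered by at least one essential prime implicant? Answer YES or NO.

size-2^0 implicants → 00100(✓)  00110(✓)  00111(✓)  01001(✓)  01010(✓)  01011(✓)  01100(✓)  01110(✓)  01111(✓)  10000(✓)  10001(✓)  10010(✓)  10100(✓)  10101(✓)  10110(✓)  10111(✓)  11000(✓)  11001(✓)  11100(✓)  11101(✓)  11111(✓)
size-2^1 implicants → -0100(✓)  -0110(✓)  -0111(✓)  -1001  -1100(✓)  -1111(✓)  0-100(✓)  0-110(✓)  0-111(✓)  001-0(✓)  0011-(✓)  01-10(✓)  01-11(✓)  010-1  0101-(✓)  011-0(✓)  0111-(✓)  1-000(✓)  1-001(✓)  1-100(✓)  1-101(✓)  1-111(✓)  10-00(✓)  10-01(✓)  10-10(✓)  100-0(✓)  1000-(✓)  101-0(✓)  101-1(✓)  1010-(✓)  1011-(✓)  11-00(✓)  11-01(✓)  1100-(✓)  111-1(✓)  1110-(✓)
size-2^2 implicants → --100  --111  -01-0  -011-  0-1-0  0-11-  01-1-  1--00(✓)  1--01(✓)  1-00-(✓)  1-1-1  1-10-(✓)  10--0  10-0-(✓)  101--  11-0-(✓)
size-2^3 implicants → 1--0-
Unchecked terms (primes): --100, --111, -01-0, -011-, -1001, 0-1-0, 0-11-, 01-1-, 010-1, 1--0-, 1-1-1, 10--0, 101--
Minterm coverage:
  m4 ⊆ --100,-01-0,0-1-0
  m6 ⊆ -01-0,-011-,0-1-0,0-11-
  m7 ⊆ --111,-011-,0-11-
  m9 ⊆ -1001,010-1
  m10 ⊆ 01-1- [E]
  m11 ⊆ 01-1-,010-1
  m14 ⊆ 0-1-0,0-11-,01-1-
  m15 ⊆ --111,0-11-,01-1-
  m16 ⊆ 1--0-,10--0
  m18 ⊆ 10--0 [E]
  m20 ⊆ --100,-01-0,1--0-,10--0,101--
  m21 ⊆ 1--0-,1-1-1,101--
  m22 ⊆ -01-0,-011-,10--0,101--
  m23 ⊆ --111,-011-,1-1-1,101--
  m24 ⊆ 1--0- [E]
  m25 ⊆ -1001,1--0-
  m28 ⊆ --100,1--0-
  m31 ⊆ --111,1-1-1
E = {01-1-, 1--0-, 10--0}

NO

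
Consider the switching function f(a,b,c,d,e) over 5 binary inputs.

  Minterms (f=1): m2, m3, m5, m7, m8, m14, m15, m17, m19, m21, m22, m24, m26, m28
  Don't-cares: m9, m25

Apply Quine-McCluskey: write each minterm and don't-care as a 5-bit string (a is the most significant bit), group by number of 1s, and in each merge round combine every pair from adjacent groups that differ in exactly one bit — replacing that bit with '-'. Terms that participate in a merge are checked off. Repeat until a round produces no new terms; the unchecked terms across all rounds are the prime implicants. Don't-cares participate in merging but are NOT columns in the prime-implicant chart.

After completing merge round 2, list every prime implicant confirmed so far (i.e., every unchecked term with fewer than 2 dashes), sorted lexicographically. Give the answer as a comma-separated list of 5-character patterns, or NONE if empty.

-0011, -0101, 0-111, 00-11, 0001-, 001-1, 0111-, 1-001, 10-01, 100-1, 10110, 11-00, 110-0

size-2^0 implicants → 00010(✓)  00011(✓)  00101(✓)  00111(✓)  01000(✓)  01001(✓)  01110(✓)  01111(✓)  10001(✓)  10011(✓)  10101(✓)  10110  11000(✓)  11001(✓)  11010(✓)  11100(✓)
size-2^1 implicants → -0011  -0101  -1000(✓)  -1001(✓)  0-111  00-11  0001-  001-1  0100-(✓)  0111-  1-001  10-01  100-1  11-00  110-0  1100-(✓)
size-2^2 implicants → -100-
Unchecked terms (primes): -0011, -0101, -100-, 0-111, 00-11, 0001-, 001-1, 0111-, 1-001, 10-01, 100-1, 10110, 11-00, 110-0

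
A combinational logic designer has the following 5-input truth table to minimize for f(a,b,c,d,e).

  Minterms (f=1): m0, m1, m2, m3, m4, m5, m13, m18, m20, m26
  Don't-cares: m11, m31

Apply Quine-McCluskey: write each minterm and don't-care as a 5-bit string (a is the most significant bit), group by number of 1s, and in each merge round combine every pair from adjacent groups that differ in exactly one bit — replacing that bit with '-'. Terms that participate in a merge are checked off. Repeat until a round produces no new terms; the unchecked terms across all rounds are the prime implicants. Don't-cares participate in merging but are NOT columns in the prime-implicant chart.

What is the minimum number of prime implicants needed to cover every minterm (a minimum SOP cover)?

[col 0] 00000*, 00001*, 00010*, 00011*, 00100*, 00101*, 01011*, 01101*, 10010*, 10100*, 11010*, 11111
[col 1] -0010, -0100, 0-011, 0-101, 00-00*, 00-01*, 000-0*, 000-1*, 0000-*, 0001-*, 0010-*, 1-010
[col 2] 00-0-, 000--
Prime implicants: -0010, -0100, 0-011, 0-101, 00-0-, 000--, 1-010, 11111
PI chart (minterm → PIs covering it):
  0 | 00-0-,000--
  1 | 00-0-,000--
  2 | -0010,000--
  3 | 0-011,000--
  4 | -0100,00-0-
  5 | 0-101,00-0-
  13 | 0-101  (sole → essential)
  18 | -0010,1-010
  20 | -0100  (sole → essential)
  26 | 1-010  (sole → essential)
Essential prime implicants: -0100, 0-101, 1-010
Petrick residual → 000--
Minimum SOP uses 4 PIs: b'cd'e' + a'cd'e + a'b'c' + ac'de'

4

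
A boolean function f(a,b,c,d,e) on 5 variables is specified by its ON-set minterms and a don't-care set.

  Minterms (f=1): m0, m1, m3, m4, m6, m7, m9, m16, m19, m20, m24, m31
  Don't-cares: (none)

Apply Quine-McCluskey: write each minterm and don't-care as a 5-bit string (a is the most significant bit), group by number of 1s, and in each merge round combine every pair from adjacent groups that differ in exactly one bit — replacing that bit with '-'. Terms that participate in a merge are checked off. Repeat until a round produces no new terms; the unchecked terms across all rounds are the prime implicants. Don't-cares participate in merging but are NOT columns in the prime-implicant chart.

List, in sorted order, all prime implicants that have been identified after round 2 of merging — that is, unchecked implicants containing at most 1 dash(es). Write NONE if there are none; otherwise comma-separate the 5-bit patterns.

-0011, 0-001, 00-11, 000-1, 0000-, 001-0, 0011-, 1-000, 11111

[col 0] 00000*, 00001*, 00011*, 00100*, 00110*, 00111*, 01001*, 10000*, 10011*, 10100*, 11000*, 11111
[col 1] -0000*, -0011, -0100*, 0-001, 00-00*, 00-11, 000-1, 0000-, 001-0, 0011-, 1-000, 10-00*
[col 2] -0-00
Prime implicants: -0-00, -0011, 0-001, 00-11, 000-1, 0000-, 001-0, 0011-, 1-000, 11111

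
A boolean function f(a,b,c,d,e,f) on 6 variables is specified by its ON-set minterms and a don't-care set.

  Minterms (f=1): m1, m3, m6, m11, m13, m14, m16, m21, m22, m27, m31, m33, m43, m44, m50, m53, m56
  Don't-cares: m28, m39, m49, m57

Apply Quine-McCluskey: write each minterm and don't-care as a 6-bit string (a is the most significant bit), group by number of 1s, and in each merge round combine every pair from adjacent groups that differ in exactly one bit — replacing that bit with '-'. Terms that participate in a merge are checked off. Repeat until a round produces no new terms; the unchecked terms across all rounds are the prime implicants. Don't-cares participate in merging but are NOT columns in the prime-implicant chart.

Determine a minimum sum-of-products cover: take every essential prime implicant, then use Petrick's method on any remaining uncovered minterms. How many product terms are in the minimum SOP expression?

12

[col 0] 000001*, 000011*, 000110*, 001011*, 001101, 001110*, 010000, 010101*, 010110*, 011011*, 011100, 011111*, 100001*, 100111, 101011*, 101100, 110001*, 110010, 110101*, 111000*, 111001*
[col 1] -00001, -01011, -10101, 0-0110, 0-1011, 00-011, 00-110, 0000-1, 011-11, 1-0001, 11-001, 110-01, 11100-
Prime implicants: -00001, -01011, -10101, 0-0110, 0-1011, 00-011, 00-110, 0000-1, 001101, 010000, 011-11, 011100, 1-0001, 100111, 101100, 11-001, 110-01, 110010, 11100-
PI chart (minterm → PIs covering it):
  1 | -00001,0000-1
  3 | 00-011,0000-1
  6 | 0-0110,00-110
  11 | -01011,0-1011,00-011
  13 | 001101  (sole → essential)
  14 | 00-110  (sole → essential)
  16 | 010000  (sole → essential)
  21 | -10101  (sole → essential)
  22 | 0-0110  (sole → essential)
  27 | 0-1011,011-11
  31 | 011-11  (sole → essential)
  33 | -00001,1-0001
  43 | -01011  (sole → essential)
  44 | 101100  (sole → essential)
  50 | 110010  (sole → essential)
  53 | -10101,110-01
  56 | 11100-  (sole → essential)
Essential prime implicants: -01011, -10101, 0-0110, 00-110, 001101, 010000, 011-11, 101100, 110010, 11100-
Petrick residual → -00001, 00-011
Minimum SOP uses 12 PIs: b'c'd'e'f + b'cd'ef + bc'de'f + a'c'def' + a'b'd'ef + a'b'def' + a'b'cde'f + a'bc'd'e'f' + a'bcef + ab'cde'f' + abc'd'ef' + abcd'e'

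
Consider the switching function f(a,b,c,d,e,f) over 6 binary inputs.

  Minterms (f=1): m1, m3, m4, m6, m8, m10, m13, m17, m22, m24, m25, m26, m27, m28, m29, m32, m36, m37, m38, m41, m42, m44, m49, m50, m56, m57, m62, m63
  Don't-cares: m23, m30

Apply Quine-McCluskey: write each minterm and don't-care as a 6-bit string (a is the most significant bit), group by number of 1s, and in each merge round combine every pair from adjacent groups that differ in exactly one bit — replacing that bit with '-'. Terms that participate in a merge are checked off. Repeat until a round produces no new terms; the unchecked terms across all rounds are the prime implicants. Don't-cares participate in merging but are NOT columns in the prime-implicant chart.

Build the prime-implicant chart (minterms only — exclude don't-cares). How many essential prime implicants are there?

Round 0: 000001✓ 000011✓ 000100✓ 000110✓ 001000✓ 001010✓ 001101✓ 010001✓ 010110✓ 010111✓ 011000✓ 011001✓ 011010✓ 011011✓ 011100✓ 011101✓ 011110✓ 100000✓ 100100✓ 100101✓ 100110✓ 101001✓ 101010✓ 101100✓ 110001✓ 110010 111000✓ 111001✓ 111110✓ 111111✓
Round 1: -00100✓ -00110✓ -01010 -10001✓ -11000✓ -11001✓ -11110 0-0001 0-0110 0-1000✓ 0-1010✓ 0-1101 0000-1 0001-0✓ 0010-0✓ 01-001✓ 01-110 01011- 011-00✓ 011-01✓ 011-10✓ 0110-0✓ 0110-1✓ 01100-✓ 01101-✓ 0111-0✓ 01110-✓ 1-1001 10-100 100-00 1001-0✓ 10010- 11-001✓ 11100-✓ 11111-
Round 2: -001-0 -1-001 -1100- 0-10-0 011--0 011-0- 0110--
PIs = {-001-0, -01010, -1-001, -1100-, -11110, 0-0001, 0-0110, 0-10-0, 0-1101, 0000-1, 01-110, 01011-, 011--0, 011-0-, 0110--, 1-1001, 10-100, 100-00, 10010-, 110010, 11111-}
Coverage chart:
  m1: 0-0001,0000-1
  m3: 0000-1 ←essential
  m4: -001-0 ←essential
  m6: -001-0,0-0110
  m8: 0-10-0 ←essential
  m10: -01010,0-10-0
  m13: 0-1101 ←essential
  m17: -1-001,0-0001
  m22: 0-0110,01-110,01011-
  m24: -1100-,0-10-0,011--0,011-0-,0110--
  m25: -1-001,-1100-,011-0-,0110--
  m26: 0-10-0,011--0,0110--
  m27: 0110-- ←essential
  m28: 011--0,011-0-
  m29: 0-1101,011-0-
  m32: 100-00 ←essential
  m36: -001-0,10-100,100-00,10010-
  m37: 10010- ←essential
  m38: -001-0 ←essential
  m41: 1-1001 ←essential
  m42: -01010 ←essential
  m44: 10-100 ←essential
  m49: -1-001 ←essential
  m50: 110010 ←essential
  m56: -1100- ←essential
  m57: -1-001,-1100-,1-1001
  m62: -11110,11111-
  m63: 11111- ←essential
Essential: -001-0, -01010, -1-001, -1100-, 0-10-0, 0-1101, 0000-1, 0110--, 1-1001, 10-100, 100-00, 10010-, 110010, 11111-

14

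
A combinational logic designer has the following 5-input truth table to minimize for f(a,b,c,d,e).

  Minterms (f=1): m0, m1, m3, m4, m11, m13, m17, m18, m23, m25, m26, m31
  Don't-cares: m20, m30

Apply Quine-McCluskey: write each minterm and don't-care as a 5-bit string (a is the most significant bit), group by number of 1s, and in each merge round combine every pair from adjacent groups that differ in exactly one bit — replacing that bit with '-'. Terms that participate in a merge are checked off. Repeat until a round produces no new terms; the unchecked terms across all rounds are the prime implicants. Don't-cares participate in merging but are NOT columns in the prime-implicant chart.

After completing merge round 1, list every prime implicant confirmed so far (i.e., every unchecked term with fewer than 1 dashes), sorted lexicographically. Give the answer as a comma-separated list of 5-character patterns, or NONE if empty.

Round 0: 00000✓ 00001✓ 00011✓ 00100✓ 01011✓ 01101 10001✓ 10010✓ 10100✓ 10111✓ 11001✓ 11010✓ 11110✓ 11111✓
Round 1: -0001 -0100 0-011 00-00 000-1 0000- 1-001 1-010 1-111 11-10 1111-
PIs = {-0001, -0100, 0-011, 00-00, 000-1, 0000-, 01101, 1-001, 1-010, 1-111, 11-10, 1111-}

01101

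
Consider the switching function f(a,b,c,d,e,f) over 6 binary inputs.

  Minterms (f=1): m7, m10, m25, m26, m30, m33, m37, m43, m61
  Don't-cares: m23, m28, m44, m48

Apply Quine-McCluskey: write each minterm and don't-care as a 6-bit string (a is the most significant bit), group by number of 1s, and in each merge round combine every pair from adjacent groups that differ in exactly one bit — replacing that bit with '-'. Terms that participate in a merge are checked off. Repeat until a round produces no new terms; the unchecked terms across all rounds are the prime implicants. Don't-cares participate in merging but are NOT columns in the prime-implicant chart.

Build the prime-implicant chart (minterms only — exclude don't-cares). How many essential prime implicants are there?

6

size-2^0 implicants → 000111(✓)  001010(✓)  010111(✓)  011001  011010(✓)  011100(✓)  011110(✓)  100001(✓)  100101(✓)  101011  101100  110000  111101
size-2^1 implicants → 0-0111  0-1010  011-10  0111-0  100-01
Unchecked terms (primes): 0-0111, 0-1010, 011-10, 011001, 0111-0, 100-01, 101011, 101100, 110000, 111101
Minterm coverage:
  m7 ⊆ 0-0111 [E]
  m10 ⊆ 0-1010 [E]
  m25 ⊆ 011001 [E]
  m26 ⊆ 0-1010,011-10
  m30 ⊆ 011-10,0111-0
  m33 ⊆ 100-01 [E]
  m37 ⊆ 100-01 [E]
  m43 ⊆ 101011 [E]
  m61 ⊆ 111101 [E]
E = {0-0111, 0-1010, 011001, 100-01, 101011, 111101}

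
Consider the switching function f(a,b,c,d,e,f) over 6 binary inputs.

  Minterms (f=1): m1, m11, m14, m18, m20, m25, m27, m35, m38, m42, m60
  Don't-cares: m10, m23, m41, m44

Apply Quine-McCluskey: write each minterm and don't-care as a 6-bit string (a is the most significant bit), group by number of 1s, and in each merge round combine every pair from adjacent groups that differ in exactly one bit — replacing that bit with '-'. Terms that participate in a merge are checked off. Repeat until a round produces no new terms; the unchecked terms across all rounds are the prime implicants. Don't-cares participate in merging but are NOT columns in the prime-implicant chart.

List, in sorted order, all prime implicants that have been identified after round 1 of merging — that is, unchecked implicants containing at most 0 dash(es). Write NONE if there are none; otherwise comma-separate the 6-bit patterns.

000001, 010010, 010100, 010111, 100011, 100110, 101001

Round 0: 000001 001010✓ 001011✓ 001110✓ 010010 010100 010111 011001✓ 011011✓ 100011 100110 101001 101010✓ 101100✓ 111100✓
Round 1: -01010 0-1011 001-10 00101- 0110-1 1-1100
PIs = {-01010, 0-1011, 000001, 001-10, 00101-, 010010, 010100, 010111, 0110-1, 1-1100, 100011, 100110, 101001}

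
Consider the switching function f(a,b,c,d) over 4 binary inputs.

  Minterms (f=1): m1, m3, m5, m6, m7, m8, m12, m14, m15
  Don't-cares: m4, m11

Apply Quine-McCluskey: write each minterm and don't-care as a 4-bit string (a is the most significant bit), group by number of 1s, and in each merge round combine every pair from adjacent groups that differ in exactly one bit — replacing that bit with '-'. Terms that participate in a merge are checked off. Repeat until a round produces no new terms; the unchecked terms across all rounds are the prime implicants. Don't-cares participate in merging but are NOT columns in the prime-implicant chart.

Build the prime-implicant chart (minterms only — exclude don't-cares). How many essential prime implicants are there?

2

Round 0: 0001✓ 0011✓ 0100✓ 0101✓ 0110✓ 0111✓ 1000✓ 1011✓ 1100✓ 1110✓ 1111✓
Round 1: -011✓ -100✓ -110✓ -111✓ 0-01✓ 0-11✓ 00-1✓ 01-0✓ 01-1✓ 010-✓ 011-✓ 1-00 1-11✓ 11-0✓ 111-✓
Round 2: --11 -1-0 -11- 0--1 01--
PIs = {--11, -1-0, -11-, 0--1, 01--, 1-00}
Coverage chart:
  m1: 0--1 ←essential
  m3: --11,0--1
  m5: 0--1,01--
  m6: -1-0,-11-,01--
  m7: --11,-11-,0--1,01--
  m8: 1-00 ←essential
  m12: -1-0,1-00
  m14: -1-0,-11-
  m15: --11,-11-
Essential: 0--1, 1-00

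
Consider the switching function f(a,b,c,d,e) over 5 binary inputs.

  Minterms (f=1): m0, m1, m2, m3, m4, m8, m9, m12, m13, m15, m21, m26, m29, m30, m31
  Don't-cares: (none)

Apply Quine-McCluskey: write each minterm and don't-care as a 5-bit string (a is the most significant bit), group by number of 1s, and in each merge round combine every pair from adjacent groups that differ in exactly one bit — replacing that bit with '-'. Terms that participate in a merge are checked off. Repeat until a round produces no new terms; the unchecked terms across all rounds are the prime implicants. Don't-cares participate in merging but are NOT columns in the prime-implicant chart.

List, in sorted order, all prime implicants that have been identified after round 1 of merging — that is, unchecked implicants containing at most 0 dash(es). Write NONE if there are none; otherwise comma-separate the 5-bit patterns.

Round 0: 00000✓ 00001✓ 00010✓ 00011✓ 00100✓ 01000✓ 01001✓ 01100✓ 01101✓ 01111✓ 10101✓ 11010✓ 11101✓ 11110✓ 11111✓
Round 1: -1101✓ -1111✓ 0-000✓ 0-001✓ 0-100✓ 00-00✓ 000-0✓ 000-1✓ 0000-✓ 0001-✓ 01-00✓ 01-01✓ 0100-✓ 011-1✓ 0110-✓ 1-101 11-10 111-1✓ 1111-
Round 2: -11-1 0--00 0-00- 000-- 01-0-
PIs = {-11-1, 0--00, 0-00-, 000--, 01-0-, 1-101, 11-10, 1111-}

NONE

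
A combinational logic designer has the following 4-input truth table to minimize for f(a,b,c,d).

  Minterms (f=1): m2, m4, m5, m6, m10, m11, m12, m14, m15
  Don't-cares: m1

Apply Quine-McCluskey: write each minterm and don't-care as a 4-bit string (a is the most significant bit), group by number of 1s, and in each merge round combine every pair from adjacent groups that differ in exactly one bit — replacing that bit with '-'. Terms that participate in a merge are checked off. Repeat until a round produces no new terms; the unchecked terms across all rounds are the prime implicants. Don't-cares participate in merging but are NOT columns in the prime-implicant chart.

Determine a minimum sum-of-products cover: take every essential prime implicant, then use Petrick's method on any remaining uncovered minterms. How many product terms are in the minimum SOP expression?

4

size-2^0 implicants → 0001(✓)  0010(✓)  0100(✓)  0101(✓)  0110(✓)  1010(✓)  1011(✓)  1100(✓)  1110(✓)  1111(✓)
size-2^1 implicants → -010(✓)  -100(✓)  -110(✓)  0-01  0-10(✓)  01-0(✓)  010-  1-10(✓)  1-11(✓)  101-(✓)  11-0(✓)  111-(✓)
size-2^2 implicants → --10  -1-0  1-1-
Unchecked terms (primes): --10, -1-0, 0-01, 010-, 1-1-
Minterm coverage:
  m2 ⊆ --10 [E]
  m4 ⊆ -1-0,010-
  m5 ⊆ 0-01,010-
  m6 ⊆ --10,-1-0
  m10 ⊆ --10,1-1-
  m11 ⊆ 1-1- [E]
  m12 ⊆ -1-0 [E]
  m14 ⊆ --10,-1-0,1-1-
  m15 ⊆ 1-1- [E]
E = {--10, -1-0, 1-1-}
Petrick residual → 0-01
Cover = cd' + bd' + a'c'd + ac  |cover|=4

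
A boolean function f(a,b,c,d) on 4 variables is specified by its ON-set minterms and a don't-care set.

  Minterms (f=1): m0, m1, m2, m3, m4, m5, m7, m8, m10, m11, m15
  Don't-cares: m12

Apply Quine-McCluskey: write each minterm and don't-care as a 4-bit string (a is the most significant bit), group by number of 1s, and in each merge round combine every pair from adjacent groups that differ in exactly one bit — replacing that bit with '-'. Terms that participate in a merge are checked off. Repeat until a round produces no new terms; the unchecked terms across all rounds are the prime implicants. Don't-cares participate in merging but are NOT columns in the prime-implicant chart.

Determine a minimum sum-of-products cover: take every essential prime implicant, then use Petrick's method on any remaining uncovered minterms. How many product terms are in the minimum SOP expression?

3

[col 0] 0000*, 0001*, 0010*, 0011*, 0100*, 0101*, 0111*, 1000*, 1010*, 1011*, 1100*, 1111*
[col 1] -000*, -010*, -011*, -100*, -111*, 0-00*, 0-01*, 0-11*, 00-0*, 00-1*, 000-*, 001-*, 01-1*, 010-*, 1-00*, 1-11*, 10-0*, 101-*
[col 2] --00, --11, -0-0, -01-, 0--1, 0-0-, 00--
Prime implicants: --00, --11, -0-0, -01-, 0--1, 0-0-, 00--
PI chart (minterm → PIs covering it):
  0 | --00,-0-0,0-0-,00--
  1 | 0--1,0-0-,00--
  2 | -0-0,-01-,00--
  3 | --11,-01-,0--1,00--
  4 | --00,0-0-
  5 | 0--1,0-0-
  7 | --11,0--1
  8 | --00,-0-0
  10 | -0-0,-01-
  11 | --11,-01-
  15 | --11  (sole → essential)
Essential prime implicants: --11
Petrick residual → -0-0, 0-0-
Minimum SOP uses 3 PIs: cd + b'd' + a'c'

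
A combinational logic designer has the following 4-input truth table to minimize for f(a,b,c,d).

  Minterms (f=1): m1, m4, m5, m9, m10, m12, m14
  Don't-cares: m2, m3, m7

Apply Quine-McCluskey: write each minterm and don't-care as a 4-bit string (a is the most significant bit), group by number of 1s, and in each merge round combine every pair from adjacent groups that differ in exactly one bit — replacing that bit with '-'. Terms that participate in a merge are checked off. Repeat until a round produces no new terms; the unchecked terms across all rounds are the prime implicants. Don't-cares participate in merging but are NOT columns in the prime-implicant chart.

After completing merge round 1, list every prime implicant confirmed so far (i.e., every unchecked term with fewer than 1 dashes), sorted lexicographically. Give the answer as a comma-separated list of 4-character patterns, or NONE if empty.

Round 0: 0001✓ 0010✓ 0011✓ 0100✓ 0101✓ 0111✓ 1001✓ 1010✓ 1100✓ 1110✓
Round 1: -001 -010 -100 0-01✓ 0-11✓ 00-1✓ 001- 01-1✓ 010- 1-10 11-0
Round 2: 0--1
PIs = {-001, -010, -100, 0--1, 001-, 010-, 1-10, 11-0}

NONE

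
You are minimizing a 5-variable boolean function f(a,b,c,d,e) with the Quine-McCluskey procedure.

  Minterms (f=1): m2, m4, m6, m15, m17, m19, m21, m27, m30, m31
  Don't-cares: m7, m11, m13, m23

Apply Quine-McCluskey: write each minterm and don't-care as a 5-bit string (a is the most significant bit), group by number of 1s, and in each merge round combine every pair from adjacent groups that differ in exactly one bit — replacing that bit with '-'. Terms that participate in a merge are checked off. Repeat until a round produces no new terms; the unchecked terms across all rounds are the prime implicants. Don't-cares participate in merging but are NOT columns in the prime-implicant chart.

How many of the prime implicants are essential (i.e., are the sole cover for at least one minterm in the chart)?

4

[col 0] 00010*, 00100*, 00110*, 00111*, 01011*, 01101*, 01111*, 10001*, 10011*, 10101*, 10111*, 11011*, 11110*, 11111*
[col 1] -0111*, -1011*, -1111*, 0-111*, 00-10, 001-0, 0011-, 01-11*, 011-1, 1-011*, 1-111*, 10-01*, 10-11*, 100-1*, 101-1*, 11-11*, 1111-
[col 2] --111, -1-11, 1--11, 10--1
Prime implicants: --111, -1-11, 00-10, 001-0, 0011-, 011-1, 1--11, 10--1, 1111-
PI chart (minterm → PIs covering it):
  2 | 00-10  (sole → essential)
  4 | 001-0  (sole → essential)
  6 | 00-10,001-0,0011-
  15 | --111,-1-11,011-1
  17 | 10--1  (sole → essential)
  19 | 1--11,10--1
  21 | 10--1  (sole → essential)
  27 | -1-11,1--11
  30 | 1111-  (sole → essential)
  31 | --111,-1-11,1--11,1111-
Essential prime implicants: 00-10, 001-0, 10--1, 1111-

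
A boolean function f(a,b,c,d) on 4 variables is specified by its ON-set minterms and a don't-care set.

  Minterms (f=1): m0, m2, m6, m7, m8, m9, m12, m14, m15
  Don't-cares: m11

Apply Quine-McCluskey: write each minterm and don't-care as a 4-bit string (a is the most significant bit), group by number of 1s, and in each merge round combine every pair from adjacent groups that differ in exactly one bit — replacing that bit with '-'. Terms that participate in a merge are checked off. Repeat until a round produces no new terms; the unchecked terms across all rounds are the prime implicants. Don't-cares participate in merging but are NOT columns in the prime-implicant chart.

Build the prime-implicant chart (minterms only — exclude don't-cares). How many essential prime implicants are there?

1

size-2^0 implicants → 0000(✓)  0010(✓)  0110(✓)  0111(✓)  1000(✓)  1001(✓)  1011(✓)  1100(✓)  1110(✓)  1111(✓)
size-2^1 implicants → -000  -110(✓)  -111(✓)  0-10  00-0  011-(✓)  1-00  1-11  10-1  100-  11-0  111-(✓)
size-2^2 implicants → -11-
Unchecked terms (primes): -000, -11-, 0-10, 00-0, 1-00, 1-11, 10-1, 100-, 11-0
Minterm coverage:
  m0 ⊆ -000,00-0
  m2 ⊆ 0-10,00-0
  m6 ⊆ -11-,0-10
  m7 ⊆ -11- [E]
  m8 ⊆ -000,1-00,100-
  m9 ⊆ 10-1,100-
  m12 ⊆ 1-00,11-0
  m14 ⊆ -11-,11-0
  m15 ⊆ -11-,1-11
E = {-11-}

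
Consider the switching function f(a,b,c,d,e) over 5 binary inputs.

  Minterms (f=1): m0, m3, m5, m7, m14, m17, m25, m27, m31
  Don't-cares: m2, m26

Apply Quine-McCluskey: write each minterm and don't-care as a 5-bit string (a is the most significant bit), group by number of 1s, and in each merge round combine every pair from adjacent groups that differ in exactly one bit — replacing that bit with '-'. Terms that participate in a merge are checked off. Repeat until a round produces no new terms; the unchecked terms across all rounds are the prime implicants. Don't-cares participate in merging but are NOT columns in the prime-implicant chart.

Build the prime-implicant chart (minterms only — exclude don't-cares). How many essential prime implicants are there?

size-2^0 implicants → 00000(✓)  00010(✓)  00011(✓)  00101(✓)  00111(✓)  01110  10001(✓)  11001(✓)  11010(✓)  11011(✓)  11111(✓)
size-2^1 implicants → 00-11  000-0  0001-  001-1  1-001  11-11  110-1  1101-
Unchecked terms (primes): 00-11, 000-0, 0001-, 001-1, 01110, 1-001, 11-11, 110-1, 1101-
Minterm coverage:
  m0 ⊆ 000-0 [E]
  m3 ⊆ 00-11,0001-
  m5 ⊆ 001-1 [E]
  m7 ⊆ 00-11,001-1
  m14 ⊆ 01110 [E]
  m17 ⊆ 1-001 [E]
  m25 ⊆ 1-001,110-1
  m27 ⊆ 11-11,110-1,1101-
  m31 ⊆ 11-11 [E]
E = {000-0, 001-1, 01110, 1-001, 11-11}

5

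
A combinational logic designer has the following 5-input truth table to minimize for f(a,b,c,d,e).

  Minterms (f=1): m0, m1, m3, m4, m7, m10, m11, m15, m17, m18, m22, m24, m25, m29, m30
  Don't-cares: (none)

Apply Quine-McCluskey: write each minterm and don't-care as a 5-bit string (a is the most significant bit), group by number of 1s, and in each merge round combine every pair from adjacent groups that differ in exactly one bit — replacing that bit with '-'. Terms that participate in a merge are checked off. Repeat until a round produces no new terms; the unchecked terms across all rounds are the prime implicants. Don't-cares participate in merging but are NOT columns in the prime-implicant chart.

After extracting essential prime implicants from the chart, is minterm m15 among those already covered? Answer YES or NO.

Round 0: 00000✓ 00001✓ 00011✓ 00100✓ 00111✓ 01010✓ 01011✓ 01111✓ 10001✓ 10010✓ 10110✓ 11000✓ 11001✓ 11101✓ 11110✓
Round 1: -0001 0-011✓ 0-111✓ 00-00 00-11✓ 000-1 0000- 01-11✓ 0101- 1-001 1-110 10-10 11-01 1100-
Round 2: 0--11
PIs = {-0001, 0--11, 00-00, 000-1, 0000-, 0101-, 1-001, 1-110, 10-10, 11-01, 1100-}
Coverage chart:
  m0: 00-00,0000-
  m1: -0001,000-1,0000-
  m3: 0--11,000-1
  m4: 00-00 ←essential
  m7: 0--11 ←essential
  m10: 0101- ←essential
  m11: 0--11,0101-
  m15: 0--11 ←essential
  m17: -0001,1-001
  m18: 10-10 ←essential
  m22: 1-110,10-10
  m24: 1100- ←essential
  m25: 1-001,11-01,1100-
  m29: 11-01 ←essential
  m30: 1-110 ←essential
Essential: 0--11, 00-00, 0101-, 1-110, 10-10, 11-01, 1100-

YES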